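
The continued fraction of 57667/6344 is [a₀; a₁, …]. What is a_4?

1

57667 = 9·6344 + 571   →  a_0 = 9
6344 = 11·571 + 63   →  a_1 = 11
571 = 9·63 + 4   →  a_2 = 9
63 = 15·4 + 3   →  a_3 = 15
4 = 1·3 + 1   →  a_4 = 1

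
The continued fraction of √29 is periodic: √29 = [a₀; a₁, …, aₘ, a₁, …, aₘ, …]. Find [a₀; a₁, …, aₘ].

[5; 2, 1, 1, 2, 10]

a₀ = ⌊√29⌋ = 5.
With m₀=0, d₀=1 and mₖ₊₁ = dₖaₖ − mₖ, dₖ₊₁ = (n − mₖ₊₁²)/dₖ, aₖ₊₁ = ⌊(a₀+mₖ₊₁)/dₖ₊₁⌋:
  k=1: m=5, d=4, a=2
  k=2: m=3, d=5, a=1
  k=3: m=2, d=5, a=1
  k=4: m=3, d=4, a=2
  k=5: m=5, d=1, a=10
d=1 and a=2a₀=10 at k=5, so the next step gives (m, d) = (5, 4) again — its k=1 value — and the period has length 5.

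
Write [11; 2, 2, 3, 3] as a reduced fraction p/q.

639/56

Using pₖ = aₖpₖ₋₁ + pₖ₋₂ and qₖ = aₖqₖ₋₁ + qₖ₋₂:
  k=0: a=11, p=11, q=1
  k=1: a=2, p=23, q=2
  k=2: a=2, p=57, q=5
  k=3: a=3, p=194, q=17
  k=4: a=3, p=639, q=56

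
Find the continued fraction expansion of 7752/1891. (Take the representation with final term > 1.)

7752 = 4*1891 + 188
1891 = 10*188 + 11
188 = 17*11 + 1
11 = 11*1 + 0  (stop)
So 7752/1891 = [4; 10, 17, 11].

[4; 10, 17, 11]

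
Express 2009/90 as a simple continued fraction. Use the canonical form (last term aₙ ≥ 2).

2009 = 22*90 + 29
90 = 3*29 + 3
29 = 9*3 + 2
3 = 1*2 + 1
2 = 2*1 + 0  (stop)
So 2009/90 = [22; 3, 9, 1, 2].

[22; 3, 9, 1, 2]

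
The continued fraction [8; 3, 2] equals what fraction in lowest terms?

58/7

Using pₖ = aₖpₖ₋₁ + pₖ₋₂ and qₖ = aₖqₖ₋₁ + qₖ₋₂:
  k=0: a=8, p=8, q=1
  k=1: a=3, p=25, q=3
  k=2: a=2, p=58, q=7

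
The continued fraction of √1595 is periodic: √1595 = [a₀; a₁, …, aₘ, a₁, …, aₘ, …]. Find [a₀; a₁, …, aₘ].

[39; 1, 14, 1, 78]

a₀ = ⌊√1595⌋ = 39.
With m₀=0, d₀=1 and mₖ₊₁ = dₖaₖ − mₖ, dₖ₊₁ = (n − mₖ₊₁²)/dₖ, aₖ₊₁ = ⌊(a₀+mₖ₊₁)/dₖ₊₁⌋:
  k=1: m=39, d=74, a=1
  k=2: m=35, d=5, a=14
  k=3: m=35, d=74, a=1
  k=4: m=39, d=1, a=78
d=1 and a=2a₀=78 at k=4, so the next step gives (m, d) = (39, 74) again — its k=1 value — and the period has length 4.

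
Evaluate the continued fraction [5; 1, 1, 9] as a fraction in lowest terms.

105/19

Fold from the inside: start with 9/1.
  1 + 1/9 = 10/9
  1 + 9/10 = 19/10
  5 + 10/19 = 105/19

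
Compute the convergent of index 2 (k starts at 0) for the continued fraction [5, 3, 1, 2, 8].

21/4

Using pₖ = aₖpₖ₋₁ + pₖ₋₂, qₖ = aₖqₖ₋₁ + qₖ₋₂ (with p₋₁=1, p₋₂=0, q₋₁=0, q₋₂=1):
  k=0: a=5, p=5, q=1
  k=1: a=3, p=16, q=3
  k=2: a=1, p=21, q=4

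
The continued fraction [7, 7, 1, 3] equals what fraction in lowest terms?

221/31

Using pₖ = aₖpₖ₋₁ + pₖ₋₂ and qₖ = aₖqₖ₋₁ + qₖ₋₂:
  k=0: a=7, p=7, q=1
  k=1: a=7, p=50, q=7
  k=2: a=1, p=57, q=8
  k=3: a=3, p=221, q=31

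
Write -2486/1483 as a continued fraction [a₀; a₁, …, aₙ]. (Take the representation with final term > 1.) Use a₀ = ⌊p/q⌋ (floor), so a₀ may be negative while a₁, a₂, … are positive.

[-2; 3, 11, 6, 7]

-2486 = -2×1483 + 480
1483 = 3×480 + 43
480 = 11×43 + 7
43 = 6×7 + 1
7 = 7×1 + 0  (stop)
So -2486/1483 = [-2; 3, 11, 6, 7].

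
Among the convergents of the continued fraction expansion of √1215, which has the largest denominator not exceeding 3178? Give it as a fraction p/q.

√1215 = [34; 1, 5, 1, 68, …] (period length 4).
Convergents:
  p_0/q_0 = 34/1
  p_1/q_1 = 35/1
  p_2/q_2 = 209/6
  p_3/q_3 = 244/7
  p_4/q_4 = 16801/482
  p_5/q_5 = 17045/489
  p_6/q_6 = 102026/2927
  p_7/q_7 = 119071/3416
q_6 = 2927 ≤ 3178 < 3416 = q_7, so the answer is 102026/2927.

102026/2927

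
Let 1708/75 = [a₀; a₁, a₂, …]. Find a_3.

2

1708 = 22·75 + 58   →  a_0 = 22
75 = 1·58 + 17   →  a_1 = 1
58 = 3·17 + 7   →  a_2 = 3
17 = 2·7 + 3   →  a_3 = 2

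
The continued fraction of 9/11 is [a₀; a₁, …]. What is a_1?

1

9 = 0·11 + 9   →  a_0 = 0
11 = 1·9 + 2   →  a_1 = 1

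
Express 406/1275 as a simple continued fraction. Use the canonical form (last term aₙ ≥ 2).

[0; 3, 7, 8, 7]

406 = 0·1275 + 406
1275 = 3·406 + 57
406 = 7·57 + 7
57 = 8·7 + 1
7 = 7·1 + 0  (stop)
So 406/1275 = [0; 3, 7, 8, 7].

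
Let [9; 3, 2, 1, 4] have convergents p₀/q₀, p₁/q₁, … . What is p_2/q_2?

Using pₖ = aₖpₖ₋₁ + pₖ₋₂, qₖ = aₖqₖ₋₁ + qₖ₋₂ (with p₋₁=1, p₋₂=0, q₋₁=0, q₋₂=1):
  k=0: a=9, p=9, q=1
  k=1: a=3, p=28, q=3
  k=2: a=2, p=65, q=7

65/7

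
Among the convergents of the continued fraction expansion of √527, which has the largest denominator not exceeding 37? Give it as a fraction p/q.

√527 = [22; 1, 21, 1, 44, …] (period length 4).
Convergents:
  p_0/q_0 = 22/1
  p_1/q_1 = 23/1
  p_2/q_2 = 505/22
  p_3/q_3 = 528/23
  p_4/q_4 = 23737/1034
q_3 = 23 ≤ 37 < 1034 = q_4, so the answer is 528/23.

528/23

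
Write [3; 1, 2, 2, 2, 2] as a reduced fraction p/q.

152/41

Using pₖ = aₖpₖ₋₁ + pₖ₋₂ and qₖ = aₖqₖ₋₁ + qₖ₋₂:
  k=0: a=3, p=3, q=1
  k=1: a=1, p=4, q=1
  k=2: a=2, p=11, q=3
  k=3: a=2, p=26, q=7
  k=4: a=2, p=63, q=17
  k=5: a=2, p=152, q=41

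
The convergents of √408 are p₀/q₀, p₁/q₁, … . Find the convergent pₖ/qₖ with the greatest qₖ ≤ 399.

√408 = [20; 5, 40, …] (period length 2).
Convergents:
  p_0/q_0 = 20/1
  p_1/q_1 = 101/5
  p_2/q_2 = 4060/201
  p_3/q_3 = 20401/1010
q_2 = 201 ≤ 399 < 1010 = q_3, so the answer is 4060/201.

4060/201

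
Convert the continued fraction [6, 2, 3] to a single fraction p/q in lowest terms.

45/7

Using pₖ = aₖpₖ₋₁ + pₖ₋₂ and qₖ = aₖqₖ₋₁ + qₖ₋₂:
  k=0: a=6, p=6, q=1
  k=1: a=2, p=13, q=2
  k=2: a=3, p=45, q=7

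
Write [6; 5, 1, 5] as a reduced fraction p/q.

Fold from the inside: start with 5/1.
  1 + 1/5 = 6/5
  5 + 5/6 = 35/6
  6 + 6/35 = 216/35

216/35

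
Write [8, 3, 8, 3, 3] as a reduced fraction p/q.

2155/259

Using pₖ = aₖpₖ₋₁ + pₖ₋₂ and qₖ = aₖqₖ₋₁ + qₖ₋₂:
  k=0: a=8, p=8, q=1
  k=1: a=3, p=25, q=3
  k=2: a=8, p=208, q=25
  k=3: a=3, p=649, q=78
  k=4: a=3, p=2155, q=259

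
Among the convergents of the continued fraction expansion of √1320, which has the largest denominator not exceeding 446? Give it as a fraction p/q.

√1320 = [36; 3, 72, …] (period length 2).
Convergents:
  p_0/q_0 = 36/1
  p_1/q_1 = 109/3
  p_2/q_2 = 7884/217
  p_3/q_3 = 23761/654
q_2 = 217 ≤ 446 < 654 = q_3, so the answer is 7884/217.

7884/217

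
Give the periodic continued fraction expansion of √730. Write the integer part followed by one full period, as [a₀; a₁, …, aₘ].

[27; 54]

a₀ = ⌊√730⌋ = 27.
With m₀=0, d₀=1 and mₖ₊₁ = dₖaₖ − mₖ, dₖ₊₁ = (n − mₖ₊₁²)/dₖ, aₖ₊₁ = ⌊(a₀+mₖ₊₁)/dₖ₊₁⌋:
  k=1: m=27, d=1, a=54
d=1 and a=2a₀=54 at k=1, so the next step gives (m, d) = (27, 1) again — its k=1 value — and the period has length 1.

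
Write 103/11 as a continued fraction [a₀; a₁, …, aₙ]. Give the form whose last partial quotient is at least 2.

103 = 9×11 + 4
11 = 2×4 + 3
4 = 1×3 + 1
3 = 3×1 + 0  (stop)
So 103/11 = [9; 2, 1, 3].

[9; 2, 1, 3]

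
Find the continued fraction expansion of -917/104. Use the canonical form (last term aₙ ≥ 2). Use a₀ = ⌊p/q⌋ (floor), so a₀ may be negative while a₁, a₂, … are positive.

-917 = -9×104 + 19
104 = 5×19 + 9
19 = 2×9 + 1
9 = 9×1 + 0  (stop)
So -917/104 = [-9; 5, 2, 9].

[-9; 5, 2, 9]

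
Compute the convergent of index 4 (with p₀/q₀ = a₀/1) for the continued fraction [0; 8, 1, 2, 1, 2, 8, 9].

Using pₖ = aₖpₖ₋₁ + pₖ₋₂, qₖ = aₖqₖ₋₁ + qₖ₋₂ (with p₋₁=1, p₋₂=0, q₋₁=0, q₋₂=1):
  k=0: a=0, p=0, q=1
  k=1: a=8, p=1, q=8
  k=2: a=1, p=1, q=9
  k=3: a=2, p=3, q=26
  k=4: a=1, p=4, q=35

4/35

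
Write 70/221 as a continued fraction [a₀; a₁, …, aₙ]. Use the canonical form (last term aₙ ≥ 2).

[0; 3, 6, 2, 1, 3]

70 = 0*221 + 70
221 = 3*70 + 11
70 = 6*11 + 4
11 = 2*4 + 3
4 = 1*3 + 1
3 = 3*1 + 0  (stop)
So 70/221 = [0; 3, 6, 2, 1, 3].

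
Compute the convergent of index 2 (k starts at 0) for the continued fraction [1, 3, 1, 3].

Using pₖ = aₖpₖ₋₁ + pₖ₋₂, qₖ = aₖqₖ₋₁ + qₖ₋₂ (with p₋₁=1, p₋₂=0, q₋₁=0, q₋₂=1):
  k=0: a=1, p=1, q=1
  k=1: a=3, p=4, q=3
  k=2: a=1, p=5, q=4

5/4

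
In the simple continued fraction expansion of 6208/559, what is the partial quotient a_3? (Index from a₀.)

9

6208 = 11·559 + 59   →  a_0 = 11
559 = 9·59 + 28   →  a_1 = 9
59 = 2·28 + 3   →  a_2 = 2
28 = 9·3 + 1   →  a_3 = 9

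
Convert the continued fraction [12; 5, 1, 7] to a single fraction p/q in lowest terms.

572/47

Fold from the inside: start with 7/1.
  1 + 1/7 = 8/7
  5 + 7/8 = 47/8
  12 + 8/47 = 572/47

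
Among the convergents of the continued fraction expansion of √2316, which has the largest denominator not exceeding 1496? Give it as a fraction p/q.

37008/769

√2316 = [48; 8, 96, …] (period length 2).
Convergents:
  p_0/q_0 = 48/1
  p_1/q_1 = 385/8
  p_2/q_2 = 37008/769
  p_3/q_3 = 296449/6160
q_2 = 769 ≤ 1496 < 6160 = q_3, so the answer is 37008/769.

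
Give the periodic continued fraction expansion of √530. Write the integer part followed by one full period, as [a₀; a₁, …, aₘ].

[23; 46]

a₀ = ⌊√530⌋ = 23.
With m₀=0, d₀=1 and mₖ₊₁ = dₖaₖ − mₖ, dₖ₊₁ = (n − mₖ₊₁²)/dₖ, aₖ₊₁ = ⌊(a₀+mₖ₊₁)/dₖ₊₁⌋:
  k=1: m=23, d=1, a=46
d=1 and a=2a₀=46 at k=1, so the next step gives (m, d) = (23, 1) again — its k=1 value — and the period has length 1.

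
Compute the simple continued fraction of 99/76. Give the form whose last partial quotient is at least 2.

99 = 1*76 + 23
76 = 3*23 + 7
23 = 3*7 + 2
7 = 3*2 + 1
2 = 2*1 + 0  (stop)
So 99/76 = [1; 3, 3, 3, 2].

[1; 3, 3, 3, 2]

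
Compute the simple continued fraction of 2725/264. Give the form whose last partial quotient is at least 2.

2725 = 10×264 + 85
264 = 3×85 + 9
85 = 9×9 + 4
9 = 2×4 + 1
4 = 4×1 + 0  (stop)
So 2725/264 = [10; 3, 9, 2, 4].

[10; 3, 9, 2, 4]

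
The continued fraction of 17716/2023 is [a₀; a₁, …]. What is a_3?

8

17716 = 8·2023 + 1532   →  a_0 = 8
2023 = 1·1532 + 491   →  a_1 = 1
1532 = 3·491 + 59   →  a_2 = 3
491 = 8·59 + 19   →  a_3 = 8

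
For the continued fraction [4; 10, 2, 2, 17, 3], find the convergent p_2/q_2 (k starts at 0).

86/21

Using pₖ = aₖpₖ₋₁ + pₖ₋₂, qₖ = aₖqₖ₋₁ + qₖ₋₂ (with p₋₁=1, p₋₂=0, q₋₁=0, q₋₂=1):
  k=0: a=4, p=4, q=1
  k=1: a=10, p=41, q=10
  k=2: a=2, p=86, q=21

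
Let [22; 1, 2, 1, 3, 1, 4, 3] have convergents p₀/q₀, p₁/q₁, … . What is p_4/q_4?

Using pₖ = aₖpₖ₋₁ + pₖ₋₂, qₖ = aₖqₖ₋₁ + qₖ₋₂ (with p₋₁=1, p₋₂=0, q₋₁=0, q₋₂=1):
  k=0: a=22, p=22, q=1
  k=1: a=1, p=23, q=1
  k=2: a=2, p=68, q=3
  k=3: a=1, p=91, q=4
  k=4: a=3, p=341, q=15

341/15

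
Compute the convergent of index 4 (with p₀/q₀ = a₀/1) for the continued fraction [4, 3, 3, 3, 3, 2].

Using pₖ = aₖpₖ₋₁ + pₖ₋₂, qₖ = aₖqₖ₋₁ + qₖ₋₂ (with p₋₁=1, p₋₂=0, q₋₁=0, q₋₂=1):
  k=0: a=4, p=4, q=1
  k=1: a=3, p=13, q=3
  k=2: a=3, p=43, q=10
  k=3: a=3, p=142, q=33
  k=4: a=3, p=469, q=109

469/109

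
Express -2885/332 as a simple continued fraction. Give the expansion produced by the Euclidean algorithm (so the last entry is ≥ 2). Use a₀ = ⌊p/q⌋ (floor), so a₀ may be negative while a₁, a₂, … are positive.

[-9; 3, 4, 2, 11]

-2885 = -9*332 + 103
332 = 3*103 + 23
103 = 4*23 + 11
23 = 2*11 + 1
11 = 11*1 + 0  (stop)
So -2885/332 = [-9; 3, 4, 2, 11].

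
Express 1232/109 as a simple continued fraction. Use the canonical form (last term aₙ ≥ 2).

1232 = 11×109 + 33
109 = 3×33 + 10
33 = 3×10 + 3
10 = 3×3 + 1
3 = 3×1 + 0  (stop)
So 1232/109 = [11; 3, 3, 3, 3].

[11; 3, 3, 3, 3]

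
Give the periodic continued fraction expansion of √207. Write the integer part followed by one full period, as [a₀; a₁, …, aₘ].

[14; 2, 1, 1, 2, 1, 1, 2, 28]

a₀ = ⌊√207⌋ = 14.
With m₀=0, d₀=1 and mₖ₊₁ = dₖaₖ − mₖ, dₖ₊₁ = (n − mₖ₊₁²)/dₖ, aₖ₊₁ = ⌊(a₀+mₖ₊₁)/dₖ₊₁⌋:
  k=1: m=14, d=11, a=2
  k=2: m=8, d=13, a=1
  k=3: m=5, d=14, a=1
  k=4: m=9, d=9, a=2
  k=5: m=9, d=14, a=1
  k=6: m=5, d=13, a=1
  k=7: m=8, d=11, a=2
  k=8: m=14, d=1, a=28
d=1 and a=2a₀=28 at k=8, so the next step gives (m, d) = (14, 11) again — its k=1 value — and the period has length 8.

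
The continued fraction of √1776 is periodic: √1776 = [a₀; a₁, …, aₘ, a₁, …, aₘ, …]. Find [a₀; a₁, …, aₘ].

[42; 7, 84]

a₀ = ⌊√1776⌋ = 42.
With m₀=0, d₀=1 and mₖ₊₁ = dₖaₖ − mₖ, dₖ₊₁ = (n − mₖ₊₁²)/dₖ, aₖ₊₁ = ⌊(a₀+mₖ₊₁)/dₖ₊₁⌋:
  k=1: m=42, d=12, a=7
  k=2: m=42, d=1, a=84
d=1 and a=2a₀=84 at k=2, so the next step gives (m, d) = (42, 12) again — its k=1 value — and the period has length 2.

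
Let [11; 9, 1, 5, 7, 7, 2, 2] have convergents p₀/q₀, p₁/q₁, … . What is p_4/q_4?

Using pₖ = aₖpₖ₋₁ + pₖ₋₂, qₖ = aₖqₖ₋₁ + qₖ₋₂ (with p₋₁=1, p₋₂=0, q₋₁=0, q₋₂=1):
  k=0: a=11, p=11, q=1
  k=1: a=9, p=100, q=9
  k=2: a=1, p=111, q=10
  k=3: a=5, p=655, q=59
  k=4: a=7, p=4696, q=423

4696/423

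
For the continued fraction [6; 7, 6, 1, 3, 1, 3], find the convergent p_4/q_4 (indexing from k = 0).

1185/193

Using pₖ = aₖpₖ₋₁ + pₖ₋₂, qₖ = aₖqₖ₋₁ + qₖ₋₂ (with p₋₁=1, p₋₂=0, q₋₁=0, q₋₂=1):
  k=0: a=6, p=6, q=1
  k=1: a=7, p=43, q=7
  k=2: a=6, p=264, q=43
  k=3: a=1, p=307, q=50
  k=4: a=3, p=1185, q=193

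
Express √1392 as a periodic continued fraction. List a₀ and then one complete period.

[37; 3, 4, 3, 74]

a₀ = ⌊√1392⌋ = 37.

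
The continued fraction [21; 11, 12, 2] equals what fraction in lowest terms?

Using pₖ = aₖpₖ₋₁ + pₖ₋₂ and qₖ = aₖqₖ₋₁ + qₖ₋₂:
  k=0: a=21, p=21, q=1
  k=1: a=11, p=232, q=11
  k=2: a=12, p=2805, q=133
  k=3: a=2, p=5842, q=277

5842/277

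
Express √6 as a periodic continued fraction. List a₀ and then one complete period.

a₀ = ⌊√6⌋ = 2.
With m₀=0, d₀=1 and mₖ₊₁ = dₖaₖ − mₖ, dₖ₊₁ = (n − mₖ₊₁²)/dₖ, aₖ₊₁ = ⌊(a₀+mₖ₊₁)/dₖ₊₁⌋:
  k=1: m=2, d=2, a=2
  k=2: m=2, d=1, a=4
d=1 and a=2a₀=4 at k=2, so the next step gives (m, d) = (2, 2) again — its k=1 value — and the period has length 2.

[2; 2, 4]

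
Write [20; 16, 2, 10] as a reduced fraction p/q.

6941/346

Fold from the inside: start with 10/1.
  2 + 1/10 = 21/10
  16 + 10/21 = 346/21
  20 + 21/346 = 6941/346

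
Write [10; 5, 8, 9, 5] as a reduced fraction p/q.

19483/1911

Fold from the inside: start with 5/1.
  9 + 1/5 = 46/5
  8 + 5/46 = 373/46
  5 + 46/373 = 1911/373
  10 + 373/1911 = 19483/1911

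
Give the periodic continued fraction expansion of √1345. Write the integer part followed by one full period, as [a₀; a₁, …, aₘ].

a₀ = ⌊√1345⌋ = 36.
With m₀=0, d₀=1 and mₖ₊₁ = dₖaₖ − mₖ, dₖ₊₁ = (n − mₖ₊₁²)/dₖ, aₖ₊₁ = ⌊(a₀+mₖ₊₁)/dₖ₊₁⌋:
  k=1: m=36, d=49, a=1
  k=2: m=13, d=24, a=2
  k=3: m=35, d=5, a=14
  k=4: m=35, d=24, a=2
  k=5: m=13, d=49, a=1
  k=6: m=36, d=1, a=72
d=1 and a=2a₀=72 at k=6, so the next step gives (m, d) = (36, 49) again — its k=1 value — and the period has length 6.

[36; 1, 2, 14, 2, 1, 72]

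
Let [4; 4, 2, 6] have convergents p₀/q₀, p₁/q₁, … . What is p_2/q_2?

38/9

Using pₖ = aₖpₖ₋₁ + pₖ₋₂, qₖ = aₖqₖ₋₁ + qₖ₋₂ (with p₋₁=1, p₋₂=0, q₋₁=0, q₋₂=1):
  k=0: a=4, p=4, q=1
  k=1: a=4, p=17, q=4
  k=2: a=2, p=38, q=9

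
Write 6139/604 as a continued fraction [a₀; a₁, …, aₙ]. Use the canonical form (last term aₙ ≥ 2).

[10; 6, 9, 1, 9]

6139 = 10*604 + 99
604 = 6*99 + 10
99 = 9*10 + 9
10 = 1*9 + 1
9 = 9*1 + 0  (stop)
So 6139/604 = [10; 6, 9, 1, 9].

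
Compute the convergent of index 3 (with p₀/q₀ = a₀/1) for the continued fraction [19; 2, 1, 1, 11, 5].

97/5

Using pₖ = aₖpₖ₋₁ + pₖ₋₂, qₖ = aₖqₖ₋₁ + qₖ₋₂ (with p₋₁=1, p₋₂=0, q₋₁=0, q₋₂=1):
  k=0: a=19, p=19, q=1
  k=1: a=2, p=39, q=2
  k=2: a=1, p=58, q=3
  k=3: a=1, p=97, q=5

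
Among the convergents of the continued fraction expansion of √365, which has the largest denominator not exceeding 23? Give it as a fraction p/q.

363/19

√365 = [19; 9, 1, 1, 9, 38, …] (period length 5).
Convergents:
  p_0/q_0 = 19/1
  p_1/q_1 = 172/9
  p_2/q_2 = 191/10
  p_3/q_3 = 363/19
  p_4/q_4 = 3458/181
q_3 = 19 ≤ 23 < 181 = q_4, so the answer is 363/19.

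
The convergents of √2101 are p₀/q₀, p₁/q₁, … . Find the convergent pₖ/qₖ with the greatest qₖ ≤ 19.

√2101 = [45; 1, 5, 8, 5, 1, 90, …] (period length 6).
Convergents:
  p_0/q_0 = 45/1
  p_1/q_1 = 46/1
  p_2/q_2 = 275/6
  p_3/q_3 = 2246/49
q_2 = 6 ≤ 19 < 49 = q_3, so the answer is 275/6.

275/6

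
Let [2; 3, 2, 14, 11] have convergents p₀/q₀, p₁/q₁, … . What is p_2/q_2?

16/7

Using pₖ = aₖpₖ₋₁ + pₖ₋₂, qₖ = aₖqₖ₋₁ + qₖ₋₂ (with p₋₁=1, p₋₂=0, q₋₁=0, q₋₂=1):
  k=0: a=2, p=2, q=1
  k=1: a=3, p=7, q=3
  k=2: a=2, p=16, q=7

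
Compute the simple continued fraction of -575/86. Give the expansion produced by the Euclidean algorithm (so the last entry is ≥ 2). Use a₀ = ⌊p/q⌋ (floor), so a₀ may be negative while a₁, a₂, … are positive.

-575 = -7×86 + 27
86 = 3×27 + 5
27 = 5×5 + 2
5 = 2×2 + 1
2 = 2×1 + 0  (stop)
So -575/86 = [-7; 3, 5, 2, 2].

[-7; 3, 5, 2, 2]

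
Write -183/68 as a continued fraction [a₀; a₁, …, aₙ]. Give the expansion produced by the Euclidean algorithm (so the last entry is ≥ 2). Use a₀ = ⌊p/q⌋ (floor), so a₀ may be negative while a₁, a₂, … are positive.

-183 = -3×68 + 21
68 = 3×21 + 5
21 = 4×5 + 1
5 = 5×1 + 0  (stop)
So -183/68 = [-3; 3, 4, 5].

[-3; 3, 4, 5]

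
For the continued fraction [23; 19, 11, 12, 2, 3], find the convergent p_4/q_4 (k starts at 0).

121901/5288

Using pₖ = aₖpₖ₋₁ + pₖ₋₂, qₖ = aₖqₖ₋₁ + qₖ₋₂ (with p₋₁=1, p₋₂=0, q₋₁=0, q₋₂=1):
  k=0: a=23, p=23, q=1
  k=1: a=19, p=438, q=19
  k=2: a=11, p=4841, q=210
  k=3: a=12, p=58530, q=2539
  k=4: a=2, p=121901, q=5288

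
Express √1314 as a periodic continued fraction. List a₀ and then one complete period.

a₀ = ⌊√1314⌋ = 36.
With m₀=0, d₀=1 and mₖ₊₁ = dₖaₖ − mₖ, dₖ₊₁ = (n − mₖ₊₁²)/dₖ, aₖ₊₁ = ⌊(a₀+mₖ₊₁)/dₖ₊₁⌋:
  k=1: m=36, d=18, a=4
  k=2: m=36, d=1, a=72
d=1 and a=2a₀=72 at k=2, so the next step gives (m, d) = (36, 18) again — its k=1 value — and the period has length 2.

[36; 4, 72]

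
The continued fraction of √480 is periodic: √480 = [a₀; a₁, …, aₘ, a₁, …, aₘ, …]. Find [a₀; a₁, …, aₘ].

[21; 1, 9, 1, 42]

a₀ = ⌊√480⌋ = 21.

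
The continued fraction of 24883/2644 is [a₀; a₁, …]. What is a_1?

2

24883 = 9·2644 + 1087   →  a_0 = 9
2644 = 2·1087 + 470   →  a_1 = 2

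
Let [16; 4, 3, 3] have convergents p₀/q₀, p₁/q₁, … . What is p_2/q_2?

Using pₖ = aₖpₖ₋₁ + pₖ₋₂, qₖ = aₖqₖ₋₁ + qₖ₋₂ (with p₋₁=1, p₋₂=0, q₋₁=0, q₋₂=1):
  k=0: a=16, p=16, q=1
  k=1: a=4, p=65, q=4
  k=2: a=3, p=211, q=13

211/13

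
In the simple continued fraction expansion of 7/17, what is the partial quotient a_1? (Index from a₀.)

7 = 0·17 + 7   →  a_0 = 0
17 = 2·7 + 3   →  a_1 = 2

2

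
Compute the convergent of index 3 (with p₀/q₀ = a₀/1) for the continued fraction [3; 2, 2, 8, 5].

143/42

Using pₖ = aₖpₖ₋₁ + pₖ₋₂, qₖ = aₖqₖ₋₁ + qₖ₋₂ (with p₋₁=1, p₋₂=0, q₋₁=0, q₋₂=1):
  k=0: a=3, p=3, q=1
  k=1: a=2, p=7, q=2
  k=2: a=2, p=17, q=5
  k=3: a=8, p=143, q=42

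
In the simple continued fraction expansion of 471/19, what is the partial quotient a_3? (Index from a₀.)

1

471 = 24·19 + 15   →  a_0 = 24
19 = 1·15 + 4   →  a_1 = 1
15 = 3·4 + 3   →  a_2 = 3
4 = 1·3 + 1   →  a_3 = 1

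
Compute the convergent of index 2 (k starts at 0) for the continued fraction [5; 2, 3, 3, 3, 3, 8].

38/7

Using pₖ = aₖpₖ₋₁ + pₖ₋₂, qₖ = aₖqₖ₋₁ + qₖ₋₂ (with p₋₁=1, p₋₂=0, q₋₁=0, q₋₂=1):
  k=0: a=5, p=5, q=1
  k=1: a=2, p=11, q=2
  k=2: a=3, p=38, q=7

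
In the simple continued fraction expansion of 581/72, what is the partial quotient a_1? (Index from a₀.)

581 = 8·72 + 5   →  a_0 = 8
72 = 14·5 + 2   →  a_1 = 14

14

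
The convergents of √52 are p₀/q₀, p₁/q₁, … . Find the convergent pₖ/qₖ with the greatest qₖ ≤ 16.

√52 = [7; 4, 1, 2, 1, 4, 14, …] (period length 6).
Convergents:
  p_0/q_0 = 7/1
  p_1/q_1 = 29/4
  p_2/q_2 = 36/5
  p_3/q_3 = 101/14
  p_4/q_4 = 137/19
q_3 = 14 ≤ 16 < 19 = q_4, so the answer is 101/14.

101/14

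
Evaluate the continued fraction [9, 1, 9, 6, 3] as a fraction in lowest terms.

Using pₖ = aₖpₖ₋₁ + pₖ₋₂ and qₖ = aₖqₖ₋₁ + qₖ₋₂:
  k=0: a=9, p=9, q=1
  k=1: a=1, p=10, q=1
  k=2: a=9, p=99, q=10
  k=3: a=6, p=604, q=61
  k=4: a=3, p=1911, q=193

1911/193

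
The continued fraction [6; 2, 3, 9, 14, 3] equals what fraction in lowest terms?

Using pₖ = aₖpₖ₋₁ + pₖ₋₂ and qₖ = aₖqₖ₋₁ + qₖ₋₂:
  k=0: a=6, p=6, q=1
  k=1: a=2, p=13, q=2
  k=2: a=3, p=45, q=7
  k=3: a=9, p=418, q=65
  k=4: a=14, p=5897, q=917
  k=5: a=3, p=18109, q=2816

18109/2816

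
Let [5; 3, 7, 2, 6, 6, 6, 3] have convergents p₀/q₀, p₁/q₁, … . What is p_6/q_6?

61329/11530

Using pₖ = aₖpₖ₋₁ + pₖ₋₂, qₖ = aₖqₖ₋₁ + qₖ₋₂ (with p₋₁=1, p₋₂=0, q₋₁=0, q₋₂=1):
  k=0: a=5, p=5, q=1
  k=1: a=3, p=16, q=3
  k=2: a=7, p=117, q=22
  k=3: a=2, p=250, q=47
  k=4: a=6, p=1617, q=304
  k=5: a=6, p=9952, q=1871
  k=6: a=6, p=61329, q=11530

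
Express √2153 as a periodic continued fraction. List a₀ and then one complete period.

[46; 2, 2, 92]

a₀ = ⌊√2153⌋ = 46.
With m₀=0, d₀=1 and mₖ₊₁ = dₖaₖ − mₖ, dₖ₊₁ = (n − mₖ₊₁²)/dₖ, aₖ₊₁ = ⌊(a₀+mₖ₊₁)/dₖ₊₁⌋:
  k=1: m=46, d=37, a=2
  k=2: m=28, d=37, a=2
  k=3: m=46, d=1, a=92
d=1 and a=2a₀=92 at k=3, so the next step gives (m, d) = (46, 37) again — its k=1 value — and the period has length 3.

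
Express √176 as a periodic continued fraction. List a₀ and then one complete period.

[13; 3, 1, 3, 26]

a₀ = ⌊√176⌋ = 13.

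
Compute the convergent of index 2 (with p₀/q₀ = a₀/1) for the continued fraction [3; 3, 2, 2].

Using pₖ = aₖpₖ₋₁ + pₖ₋₂, qₖ = aₖqₖ₋₁ + qₖ₋₂ (with p₋₁=1, p₋₂=0, q₋₁=0, q₋₂=1):
  k=0: a=3, p=3, q=1
  k=1: a=3, p=10, q=3
  k=2: a=2, p=23, q=7

23/7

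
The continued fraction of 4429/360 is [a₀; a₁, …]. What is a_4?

3

4429 = 12·360 + 109   →  a_0 = 12
360 = 3·109 + 33   →  a_1 = 3
109 = 3·33 + 10   →  a_2 = 3
33 = 3·10 + 3   →  a_3 = 3
10 = 3·3 + 1   →  a_4 = 3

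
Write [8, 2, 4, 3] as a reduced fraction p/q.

Using pₖ = aₖpₖ₋₁ + pₖ₋₂ and qₖ = aₖqₖ₋₁ + qₖ₋₂:
  k=0: a=8, p=8, q=1
  k=1: a=2, p=17, q=2
  k=2: a=4, p=76, q=9
  k=3: a=3, p=245, q=29

245/29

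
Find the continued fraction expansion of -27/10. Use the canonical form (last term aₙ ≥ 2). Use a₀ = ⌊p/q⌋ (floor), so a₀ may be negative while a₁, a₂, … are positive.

-27 = -3*10 + 3
10 = 3*3 + 1
3 = 3*1 + 0  (stop)
So -27/10 = [-3; 3, 3].

[-3; 3, 3]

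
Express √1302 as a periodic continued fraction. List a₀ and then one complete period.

a₀ = ⌊√1302⌋ = 36.
With m₀=0, d₀=1 and mₖ₊₁ = dₖaₖ − mₖ, dₖ₊₁ = (n − mₖ₊₁²)/dₖ, aₖ₊₁ = ⌊(a₀+mₖ₊₁)/dₖ₊₁⌋:
  k=1: m=36, d=6, a=12
  k=2: m=36, d=1, a=72
d=1 and a=2a₀=72 at k=2, so the next step gives (m, d) = (36, 6) again — its k=1 value — and the period has length 2.

[36; 12, 72]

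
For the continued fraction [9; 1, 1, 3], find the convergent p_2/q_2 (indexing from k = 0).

Using pₖ = aₖpₖ₋₁ + pₖ₋₂, qₖ = aₖqₖ₋₁ + qₖ₋₂ (with p₋₁=1, p₋₂=0, q₋₁=0, q₋₂=1):
  k=0: a=9, p=9, q=1
  k=1: a=1, p=10, q=1
  k=2: a=1, p=19, q=2

19/2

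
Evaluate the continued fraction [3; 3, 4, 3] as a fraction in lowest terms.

139/42

Fold from the inside: start with 3/1.
  4 + 1/3 = 13/3
  3 + 3/13 = 42/13
  3 + 13/42 = 139/42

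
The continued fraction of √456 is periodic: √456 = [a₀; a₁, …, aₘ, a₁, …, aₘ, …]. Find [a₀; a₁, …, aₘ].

a₀ = ⌊√456⌋ = 21.

[21; 2, 1, 4, 1, 2, 42]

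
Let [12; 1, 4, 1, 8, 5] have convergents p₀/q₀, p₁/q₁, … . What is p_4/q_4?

680/53

Using pₖ = aₖpₖ₋₁ + pₖ₋₂, qₖ = aₖqₖ₋₁ + qₖ₋₂ (with p₋₁=1, p₋₂=0, q₋₁=0, q₋₂=1):
  k=0: a=12, p=12, q=1
  k=1: a=1, p=13, q=1
  k=2: a=4, p=64, q=5
  k=3: a=1, p=77, q=6
  k=4: a=8, p=680, q=53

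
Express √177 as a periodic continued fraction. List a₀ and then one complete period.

a₀ = ⌊√177⌋ = 13.
With m₀=0, d₀=1 and mₖ₊₁ = dₖaₖ − mₖ, dₖ₊₁ = (n − mₖ₊₁²)/dₖ, aₖ₊₁ = ⌊(a₀+mₖ₊₁)/dₖ₊₁⌋:
  k=1: m=13, d=8, a=3
  k=2: m=11, d=7, a=3
  k=3: m=10, d=11, a=2
  k=4: m=12, d=3, a=8
  k=5: m=12, d=11, a=2
  k=6: m=10, d=7, a=3
  k=7: m=11, d=8, a=3
  k=8: m=13, d=1, a=26
d=1 and a=2a₀=26 at k=8, so the next step gives (m, d) = (13, 8) again — its k=1 value — and the period has length 8.

[13; 3, 3, 2, 8, 2, 3, 3, 26]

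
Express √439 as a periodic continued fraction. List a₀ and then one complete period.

[20; 1, 19, 1, 40]

a₀ = ⌊√439⌋ = 20.
With m₀=0, d₀=1 and mₖ₊₁ = dₖaₖ − mₖ, dₖ₊₁ = (n − mₖ₊₁²)/dₖ, aₖ₊₁ = ⌊(a₀+mₖ₊₁)/dₖ₊₁⌋:
  k=1: m=20, d=39, a=1
  k=2: m=19, d=2, a=19
  k=3: m=19, d=39, a=1
  k=4: m=20, d=1, a=40
d=1 and a=2a₀=40 at k=4, so the next step gives (m, d) = (20, 39) again — its k=1 value — and the period has length 4.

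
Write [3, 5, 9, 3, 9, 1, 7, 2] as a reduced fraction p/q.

79275/24806

Using pₖ = aₖpₖ₋₁ + pₖ₋₂ and qₖ = aₖqₖ₋₁ + qₖ₋₂:
  k=0: a=3, p=3, q=1
  k=1: a=5, p=16, q=5
  k=2: a=9, p=147, q=46
  k=3: a=3, p=457, q=143
  k=4: a=9, p=4260, q=1333
  k=5: a=1, p=4717, q=1476
  k=6: a=7, p=37279, q=11665
  k=7: a=2, p=79275, q=24806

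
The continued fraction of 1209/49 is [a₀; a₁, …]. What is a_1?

1209 = 24·49 + 33   →  a_0 = 24
49 = 1·33 + 16   →  a_1 = 1

1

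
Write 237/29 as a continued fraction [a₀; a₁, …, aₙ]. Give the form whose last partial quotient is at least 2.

237 = 8×29 + 5
29 = 5×5 + 4
5 = 1×4 + 1
4 = 4×1 + 0  (stop)
So 237/29 = [8; 5, 1, 4].

[8; 5, 1, 4]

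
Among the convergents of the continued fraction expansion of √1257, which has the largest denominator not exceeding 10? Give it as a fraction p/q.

√1257 = [35; 2, 4, 1, 22, 1, 4, 2, 70, …] (period length 8).
Convergents:
  p_0/q_0 = 35/1
  p_1/q_1 = 71/2
  p_2/q_2 = 319/9
  p_3/q_3 = 390/11
q_2 = 9 ≤ 10 < 11 = q_3, so the answer is 319/9.

319/9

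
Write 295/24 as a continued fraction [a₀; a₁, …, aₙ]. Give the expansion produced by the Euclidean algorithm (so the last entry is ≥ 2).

[12; 3, 2, 3]

295 = 12×24 + 7
24 = 3×7 + 3
7 = 2×3 + 1
3 = 3×1 + 0  (stop)
So 295/24 = [12; 3, 2, 3].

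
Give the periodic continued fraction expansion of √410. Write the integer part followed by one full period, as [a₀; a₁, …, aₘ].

[20; 4, 40]

a₀ = ⌊√410⌋ = 20.
With m₀=0, d₀=1 and mₖ₊₁ = dₖaₖ − mₖ, dₖ₊₁ = (n − mₖ₊₁²)/dₖ, aₖ₊₁ = ⌊(a₀+mₖ₊₁)/dₖ₊₁⌋:
  k=1: m=20, d=10, a=4
  k=2: m=20, d=1, a=40
d=1 and a=2a₀=40 at k=2, so the next step gives (m, d) = (20, 10) again — its k=1 value — and the period has length 2.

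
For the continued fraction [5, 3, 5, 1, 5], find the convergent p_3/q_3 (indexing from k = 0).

101/19

Using pₖ = aₖpₖ₋₁ + pₖ₋₂, qₖ = aₖqₖ₋₁ + qₖ₋₂ (with p₋₁=1, p₋₂=0, q₋₁=0, q₋₂=1):
  k=0: a=5, p=5, q=1
  k=1: a=3, p=16, q=3
  k=2: a=5, p=85, q=16
  k=3: a=1, p=101, q=19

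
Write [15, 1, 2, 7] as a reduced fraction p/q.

345/22

Fold from the inside: start with 7/1.
  2 + 1/7 = 15/7
  1 + 7/15 = 22/15
  15 + 15/22 = 345/22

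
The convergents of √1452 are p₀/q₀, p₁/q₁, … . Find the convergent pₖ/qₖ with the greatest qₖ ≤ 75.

724/19

√1452 = [38; 9, 1, 1, 18, 1, 1, 9, 76, …] (period length 8).
Convergents:
  p_0/q_0 = 38/1
  p_1/q_1 = 343/9
  p_2/q_2 = 381/10
  p_3/q_3 = 724/19
  p_4/q_4 = 13413/352
q_3 = 19 ≤ 75 < 352 = q_4, so the answer is 724/19.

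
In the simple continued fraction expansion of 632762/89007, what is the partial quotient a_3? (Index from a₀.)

632762 = 7·89007 + 9713   →  a_0 = 7
89007 = 9·9713 + 1590   →  a_1 = 9
9713 = 6·1590 + 173   →  a_2 = 6
1590 = 9·173 + 33   →  a_3 = 9

9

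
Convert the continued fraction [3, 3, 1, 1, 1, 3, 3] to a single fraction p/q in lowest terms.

Fold from the inside: start with 3/1.
  3 + 1/3 = 10/3
  1 + 3/10 = 13/10
  1 + 10/13 = 23/13
  1 + 13/23 = 36/23
  3 + 23/36 = 131/36
  3 + 36/131 = 429/131

429/131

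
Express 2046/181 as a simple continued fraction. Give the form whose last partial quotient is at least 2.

2046 = 11·181 + 55
181 = 3·55 + 16
55 = 3·16 + 7
16 = 2·7 + 2
7 = 3·2 + 1
2 = 2·1 + 0  (stop)
So 2046/181 = [11; 3, 3, 2, 3, 2].

[11; 3, 3, 2, 3, 2]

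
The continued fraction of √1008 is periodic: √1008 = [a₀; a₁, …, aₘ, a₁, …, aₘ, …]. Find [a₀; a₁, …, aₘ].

[31; 1, 2, 1, 62]

a₀ = ⌊√1008⌋ = 31.
With m₀=0, d₀=1 and mₖ₊₁ = dₖaₖ − mₖ, dₖ₊₁ = (n − mₖ₊₁²)/dₖ, aₖ₊₁ = ⌊(a₀+mₖ₊₁)/dₖ₊₁⌋:
  k=1: m=31, d=47, a=1
  k=2: m=16, d=16, a=2
  k=3: m=16, d=47, a=1
  k=4: m=31, d=1, a=62
d=1 and a=2a₀=62 at k=4, so the next step gives (m, d) = (31, 47) again — its k=1 value — and the period has length 4.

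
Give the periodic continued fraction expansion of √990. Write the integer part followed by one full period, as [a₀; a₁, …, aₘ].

a₀ = ⌊√990⌋ = 31.
With m₀=0, d₀=1 and mₖ₊₁ = dₖaₖ − mₖ, dₖ₊₁ = (n − mₖ₊₁²)/dₖ, aₖ₊₁ = ⌊(a₀+mₖ₊₁)/dₖ₊₁⌋:
  k=1: m=31, d=29, a=2
  k=2: m=27, d=9, a=6
  k=3: m=27, d=29, a=2
  k=4: m=31, d=1, a=62
d=1 and a=2a₀=62 at k=4, so the next step gives (m, d) = (31, 29) again — its k=1 value — and the period has length 4.

[31; 2, 6, 2, 62]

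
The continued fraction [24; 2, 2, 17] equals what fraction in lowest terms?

2123/87

Using pₖ = aₖpₖ₋₁ + pₖ₋₂ and qₖ = aₖqₖ₋₁ + qₖ₋₂:
  k=0: a=24, p=24, q=1
  k=1: a=2, p=49, q=2
  k=2: a=2, p=122, q=5
  k=3: a=17, p=2123, q=87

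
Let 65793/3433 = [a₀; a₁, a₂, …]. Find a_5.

65793 = 19·3433 + 566   →  a_0 = 19
3433 = 6·566 + 37   →  a_1 = 6
566 = 15·37 + 11   →  a_2 = 15
37 = 3·11 + 4   →  a_3 = 3
11 = 2·4 + 3   →  a_4 = 2
4 = 1·3 + 1   →  a_5 = 1

1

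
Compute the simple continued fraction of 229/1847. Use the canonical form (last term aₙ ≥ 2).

[0; 8, 15, 3, 1, 3]

229 = 0×1847 + 229
1847 = 8×229 + 15
229 = 15×15 + 4
15 = 3×4 + 3
4 = 1×3 + 1
3 = 3×1 + 0  (stop)
So 229/1847 = [0; 8, 15, 3, 1, 3].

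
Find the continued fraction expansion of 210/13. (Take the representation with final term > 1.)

210 = 16·13 + 2
13 = 6·2 + 1
2 = 2·1 + 0  (stop)
So 210/13 = [16; 6, 2].

[16; 6, 2]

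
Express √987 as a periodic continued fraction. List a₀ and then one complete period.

a₀ = ⌊√987⌋ = 31.
With m₀=0, d₀=1 and mₖ₊₁ = dₖaₖ − mₖ, dₖ₊₁ = (n − mₖ₊₁²)/dₖ, aₖ₊₁ = ⌊(a₀+mₖ₊₁)/dₖ₊₁⌋:
  k=1: m=31, d=26, a=2
  k=2: m=21, d=21, a=2
  k=3: m=21, d=26, a=2
  k=4: m=31, d=1, a=62
d=1 and a=2a₀=62 at k=4, so the next step gives (m, d) = (31, 26) again — its k=1 value — and the period has length 4.

[31; 2, 2, 2, 62]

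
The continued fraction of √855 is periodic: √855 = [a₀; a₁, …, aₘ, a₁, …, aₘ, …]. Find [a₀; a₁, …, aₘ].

[29; 4, 6, 4, 58]

a₀ = ⌊√855⌋ = 29.
With m₀=0, d₀=1 and mₖ₊₁ = dₖaₖ − mₖ, dₖ₊₁ = (n − mₖ₊₁²)/dₖ, aₖ₊₁ = ⌊(a₀+mₖ₊₁)/dₖ₊₁⌋:
  k=1: m=29, d=14, a=4
  k=2: m=27, d=9, a=6
  k=3: m=27, d=14, a=4
  k=4: m=29, d=1, a=58
d=1 and a=2a₀=58 at k=4, so the next step gives (m, d) = (29, 14) again — its k=1 value — and the period has length 4.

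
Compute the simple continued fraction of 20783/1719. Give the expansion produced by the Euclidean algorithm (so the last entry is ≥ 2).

[12; 11, 11, 14]

20783 = 12·1719 + 155
1719 = 11·155 + 14
155 = 11·14 + 1
14 = 14·1 + 0  (stop)
So 20783/1719 = [12; 11, 11, 14].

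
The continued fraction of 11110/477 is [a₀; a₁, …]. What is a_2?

11110 = 23·477 + 139   →  a_0 = 23
477 = 3·139 + 60   →  a_1 = 3
139 = 2·60 + 19   →  a_2 = 2

2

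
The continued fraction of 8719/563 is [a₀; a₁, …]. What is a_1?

2

8719 = 15·563 + 274   →  a_0 = 15
563 = 2·274 + 15   →  a_1 = 2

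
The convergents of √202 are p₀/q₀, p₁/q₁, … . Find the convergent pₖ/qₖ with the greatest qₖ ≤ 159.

668/47

√202 = [14; 4, 1, 2, 2, 1, 4, 28, …] (period length 7).
Convergents:
  p_0/q_0 = 14/1
  p_1/q_1 = 57/4
  p_2/q_2 = 71/5
  p_3/q_3 = 199/14
  p_4/q_4 = 469/33
  p_5/q_5 = 668/47
  p_6/q_6 = 3141/221
q_5 = 47 ≤ 159 < 221 = q_6, so the answer is 668/47.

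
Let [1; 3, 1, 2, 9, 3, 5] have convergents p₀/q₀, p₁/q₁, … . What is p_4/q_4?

Using pₖ = aₖpₖ₋₁ + pₖ₋₂, qₖ = aₖqₖ₋₁ + qₖ₋₂ (with p₋₁=1, p₋₂=0, q₋₁=0, q₋₂=1):
  k=0: a=1, p=1, q=1
  k=1: a=3, p=4, q=3
  k=2: a=1, p=5, q=4
  k=3: a=2, p=14, q=11
  k=4: a=9, p=131, q=103

131/103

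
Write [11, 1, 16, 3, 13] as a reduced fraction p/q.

8276/693

Fold from the inside: start with 13/1.
  3 + 1/13 = 40/13
  16 + 13/40 = 653/40
  1 + 40/653 = 693/653
  11 + 653/693 = 8276/693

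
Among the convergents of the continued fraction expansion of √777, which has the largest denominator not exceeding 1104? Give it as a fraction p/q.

√777 = [27; 1, 6, 1, 54, …] (period length 4).
Convergents:
  p_0/q_0 = 27/1
  p_1/q_1 = 28/1
  p_2/q_2 = 195/7
  p_3/q_3 = 223/8
  p_4/q_4 = 12237/439
  p_5/q_5 = 12460/447
  p_6/q_6 = 86997/3121
q_5 = 447 ≤ 1104 < 3121 = q_6, so the answer is 12460/447.

12460/447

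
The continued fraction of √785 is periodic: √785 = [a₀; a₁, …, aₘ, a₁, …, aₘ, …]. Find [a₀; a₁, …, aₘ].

a₀ = ⌊√785⌋ = 28.
With m₀=0, d₀=1 and mₖ₊₁ = dₖaₖ − mₖ, dₖ₊₁ = (n − mₖ₊₁²)/dₖ, aₖ₊₁ = ⌊(a₀+mₖ₊₁)/dₖ₊₁⌋:
  k=1: m=28, d=1, a=56
d=1 and a=2a₀=56 at k=1, so the next step gives (m, d) = (28, 1) again — its k=1 value — and the period has length 1.

[28; 56]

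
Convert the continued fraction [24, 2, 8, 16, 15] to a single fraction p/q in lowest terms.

Fold from the inside: start with 15/1.
  16 + 1/15 = 241/15
  8 + 15/241 = 1943/241
  2 + 241/1943 = 4127/1943
  24 + 1943/4127 = 100991/4127

100991/4127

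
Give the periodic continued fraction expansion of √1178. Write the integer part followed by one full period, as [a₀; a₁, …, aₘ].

a₀ = ⌊√1178⌋ = 34.

[34; 3, 9, 2, 9, 3, 68]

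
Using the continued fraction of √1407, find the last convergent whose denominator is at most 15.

75/2

√1407 = [37; 1, 1, 24, 1, 1, 74, …] (period length 6).
Convergents:
  p_0/q_0 = 37/1
  p_1/q_1 = 38/1
  p_2/q_2 = 75/2
  p_3/q_3 = 1838/49
q_2 = 2 ≤ 15 < 49 = q_3, so the answer is 75/2.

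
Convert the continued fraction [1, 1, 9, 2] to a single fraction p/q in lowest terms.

40/21

Using pₖ = aₖpₖ₋₁ + pₖ₋₂ and qₖ = aₖqₖ₋₁ + qₖ₋₂:
  k=0: a=1, p=1, q=1
  k=1: a=1, p=2, q=1
  k=2: a=9, p=19, q=10
  k=3: a=2, p=40, q=21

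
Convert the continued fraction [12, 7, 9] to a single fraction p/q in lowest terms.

777/64

Fold from the inside: start with 9/1.
  7 + 1/9 = 64/9
  12 + 9/64 = 777/64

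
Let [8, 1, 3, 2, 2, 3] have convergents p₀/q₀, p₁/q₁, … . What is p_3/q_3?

79/9

Using pₖ = aₖpₖ₋₁ + pₖ₋₂, qₖ = aₖqₖ₋₁ + qₖ₋₂ (with p₋₁=1, p₋₂=0, q₋₁=0, q₋₂=1):
  k=0: a=8, p=8, q=1
  k=1: a=1, p=9, q=1
  k=2: a=3, p=35, q=4
  k=3: a=2, p=79, q=9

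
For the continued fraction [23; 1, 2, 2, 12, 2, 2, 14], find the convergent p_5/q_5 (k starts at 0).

Using pₖ = aₖpₖ₋₁ + pₖ₋₂, qₖ = aₖqₖ₋₁ + qₖ₋₂ (with p₋₁=1, p₋₂=0, q₋₁=0, q₋₂=1):
  k=0: a=23, p=23, q=1
  k=1: a=1, p=24, q=1
  k=2: a=2, p=71, q=3
  k=3: a=2, p=166, q=7
  k=4: a=12, p=2063, q=87
  k=5: a=2, p=4292, q=181

4292/181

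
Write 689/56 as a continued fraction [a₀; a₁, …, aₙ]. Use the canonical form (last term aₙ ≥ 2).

[12; 3, 3, 2, 2]

689 = 12·56 + 17
56 = 3·17 + 5
17 = 3·5 + 2
5 = 2·2 + 1
2 = 2·1 + 0  (stop)
So 689/56 = [12; 3, 3, 2, 2].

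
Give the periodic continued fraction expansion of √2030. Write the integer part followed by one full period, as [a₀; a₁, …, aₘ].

[45; 18, 90]

a₀ = ⌊√2030⌋ = 45.
With m₀=0, d₀=1 and mₖ₊₁ = dₖaₖ − mₖ, dₖ₊₁ = (n − mₖ₊₁²)/dₖ, aₖ₊₁ = ⌊(a₀+mₖ₊₁)/dₖ₊₁⌋:
  k=1: m=45, d=5, a=18
  k=2: m=45, d=1, a=90
d=1 and a=2a₀=90 at k=2, so the next step gives (m, d) = (45, 5) again — its k=1 value — and the period has length 2.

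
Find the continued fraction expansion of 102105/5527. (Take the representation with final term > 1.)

[18; 2, 9, 16, 18]

102105 = 18×5527 + 2619
5527 = 2×2619 + 289
2619 = 9×289 + 18
289 = 16×18 + 1
18 = 18×1 + 0  (stop)
So 102105/5527 = [18; 2, 9, 16, 18].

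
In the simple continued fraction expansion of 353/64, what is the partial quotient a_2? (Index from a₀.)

1

353 = 5·64 + 33   →  a_0 = 5
64 = 1·33 + 31   →  a_1 = 1
33 = 1·31 + 2   →  a_2 = 1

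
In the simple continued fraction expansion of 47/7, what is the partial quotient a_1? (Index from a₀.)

1

47 = 6·7 + 5   →  a_0 = 6
7 = 1·5 + 2   →  a_1 = 1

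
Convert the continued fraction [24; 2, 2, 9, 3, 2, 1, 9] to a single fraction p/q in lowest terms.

114797/4704

Using pₖ = aₖpₖ₋₁ + pₖ₋₂ and qₖ = aₖqₖ₋₁ + qₖ₋₂:
  k=0: a=24, p=24, q=1
  k=1: a=2, p=49, q=2
  k=2: a=2, p=122, q=5
  k=3: a=9, p=1147, q=47
  k=4: a=3, p=3563, q=146
  k=5: a=2, p=8273, q=339
  k=6: a=1, p=11836, q=485
  k=7: a=9, p=114797, q=4704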